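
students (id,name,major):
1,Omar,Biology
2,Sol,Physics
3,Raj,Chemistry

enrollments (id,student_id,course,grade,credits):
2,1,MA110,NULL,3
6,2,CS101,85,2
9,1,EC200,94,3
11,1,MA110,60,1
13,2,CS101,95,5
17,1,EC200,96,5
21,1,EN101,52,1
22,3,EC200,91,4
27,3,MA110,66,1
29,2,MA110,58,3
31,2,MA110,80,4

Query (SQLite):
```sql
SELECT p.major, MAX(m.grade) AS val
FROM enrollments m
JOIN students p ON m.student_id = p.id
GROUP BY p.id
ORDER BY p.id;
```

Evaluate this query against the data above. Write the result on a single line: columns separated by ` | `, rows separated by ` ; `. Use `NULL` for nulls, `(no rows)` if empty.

Biology | 96 ; Physics | 95 ; Chemistry | 91

Join each enrollments row to its students via student_id.
Group joined rows by students.id; compute MAX(m.grade) per group.
  1: ids {2, 9, 11, 17, 21} → MAX(m.grade)=96
  2: ids {6, 13, 29, 31} → MAX(m.grade)=95
  3: ids {22, 27} → MAX(m.grade)=91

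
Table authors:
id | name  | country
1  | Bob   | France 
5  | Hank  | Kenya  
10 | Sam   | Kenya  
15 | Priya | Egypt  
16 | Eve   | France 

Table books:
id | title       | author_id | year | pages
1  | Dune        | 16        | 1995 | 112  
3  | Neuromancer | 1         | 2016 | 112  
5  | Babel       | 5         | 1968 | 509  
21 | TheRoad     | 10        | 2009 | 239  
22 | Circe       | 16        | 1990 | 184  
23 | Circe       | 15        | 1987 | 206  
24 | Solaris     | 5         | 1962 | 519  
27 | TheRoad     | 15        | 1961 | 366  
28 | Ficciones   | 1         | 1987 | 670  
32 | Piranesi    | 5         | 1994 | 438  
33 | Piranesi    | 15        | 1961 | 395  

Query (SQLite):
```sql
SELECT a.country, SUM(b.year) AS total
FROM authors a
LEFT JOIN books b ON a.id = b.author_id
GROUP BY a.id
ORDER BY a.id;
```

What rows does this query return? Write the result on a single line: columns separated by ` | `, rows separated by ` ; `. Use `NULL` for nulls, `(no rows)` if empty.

France | 4003 ; Kenya | 5924 ; Kenya | 2009 ; Egypt | 5909 ; France | 3985

LEFT JOIN keeps every authors row; unmatched ones get NULL for books columns.
Group by authors.id and compute SUM(b.year). SUM over an all-NULL group is NULL.
  1: ids {3, 28} → SUM(b.year)=4003
  5: ids {5, 24, 32} → SUM(b.year)=5924
  10: ids {21} → SUM(b.year)=2009
  15: ids {23, 27, 33} → SUM(b.year)=5909
  16: ids {1, 22} → SUM(b.year)=3985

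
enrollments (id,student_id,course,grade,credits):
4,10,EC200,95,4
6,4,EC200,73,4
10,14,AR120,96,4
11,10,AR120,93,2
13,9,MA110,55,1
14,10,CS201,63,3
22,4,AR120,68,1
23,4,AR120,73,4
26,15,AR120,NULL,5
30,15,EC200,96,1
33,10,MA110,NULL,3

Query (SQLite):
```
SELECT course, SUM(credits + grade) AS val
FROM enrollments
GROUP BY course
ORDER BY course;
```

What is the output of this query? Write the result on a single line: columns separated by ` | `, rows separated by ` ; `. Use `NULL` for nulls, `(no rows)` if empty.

For each row compute credits + grade.
Group by course; take SUM of the expression per group.
  AR120: ids {10, 11, 22, 23, 26} → SUM(credits + grade)=341
  CS201: ids {14} → SUM(credits + grade)=66
  EC200: ids {4, 6, 30} → SUM(credits + grade)=273
  MA110: ids {13, 33} → SUM(credits + grade)=56

AR120 | 341 ; CS201 | 66 ; EC200 | 273 ; MA110 | 56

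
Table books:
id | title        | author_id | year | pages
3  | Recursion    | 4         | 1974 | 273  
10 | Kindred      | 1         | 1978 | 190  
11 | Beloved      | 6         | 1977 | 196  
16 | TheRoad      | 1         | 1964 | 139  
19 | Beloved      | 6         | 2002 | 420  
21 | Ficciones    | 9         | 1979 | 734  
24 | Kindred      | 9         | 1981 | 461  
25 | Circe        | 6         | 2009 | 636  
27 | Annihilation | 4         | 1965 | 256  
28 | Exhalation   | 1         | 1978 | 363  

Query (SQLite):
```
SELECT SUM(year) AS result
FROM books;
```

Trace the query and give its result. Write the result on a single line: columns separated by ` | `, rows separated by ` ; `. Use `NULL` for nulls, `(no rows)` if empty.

19807

All year values: [1974, 1978, 1977, 1964, 2002, 1979, 1981, 2009, 1965, 1978].
SUM of non-NULL values = 19807.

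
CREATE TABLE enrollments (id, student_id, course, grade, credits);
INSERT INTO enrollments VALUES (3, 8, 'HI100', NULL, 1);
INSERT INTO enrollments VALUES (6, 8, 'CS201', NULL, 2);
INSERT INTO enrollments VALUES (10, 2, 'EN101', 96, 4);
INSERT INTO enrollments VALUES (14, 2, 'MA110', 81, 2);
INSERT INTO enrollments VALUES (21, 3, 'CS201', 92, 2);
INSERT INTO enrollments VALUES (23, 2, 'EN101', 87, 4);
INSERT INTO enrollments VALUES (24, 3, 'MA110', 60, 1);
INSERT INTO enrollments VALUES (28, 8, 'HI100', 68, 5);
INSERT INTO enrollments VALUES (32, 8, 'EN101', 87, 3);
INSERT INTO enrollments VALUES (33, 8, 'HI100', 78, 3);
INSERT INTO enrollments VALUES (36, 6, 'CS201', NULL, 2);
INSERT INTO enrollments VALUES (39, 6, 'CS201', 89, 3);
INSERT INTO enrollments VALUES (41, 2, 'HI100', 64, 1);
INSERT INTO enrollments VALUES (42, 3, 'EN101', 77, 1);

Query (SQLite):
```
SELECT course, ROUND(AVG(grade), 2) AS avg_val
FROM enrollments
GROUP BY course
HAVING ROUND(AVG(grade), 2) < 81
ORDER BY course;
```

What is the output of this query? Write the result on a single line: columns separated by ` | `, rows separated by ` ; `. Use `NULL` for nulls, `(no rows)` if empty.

HI100 | 70 ; MA110 | 70.5

Partition enrollments by course; compute ROUND(AVG(grade), 2) within each group.
HAVING: keep groups where ROUND(AVG(grade), 2) < 81.
  CS201: ids {6, 21, 36, 39} → ROUND(AVG(grade), 2)=90.5
  EN101: ids {10, 23, 32, 42} → ROUND(AVG(grade), 2)=86.75
  HI100: ids {3, 28, 33, 41} → ROUND(AVG(grade), 2)=70
  MA110: ids {14, 24} → ROUND(AVG(grade), 2)=70.5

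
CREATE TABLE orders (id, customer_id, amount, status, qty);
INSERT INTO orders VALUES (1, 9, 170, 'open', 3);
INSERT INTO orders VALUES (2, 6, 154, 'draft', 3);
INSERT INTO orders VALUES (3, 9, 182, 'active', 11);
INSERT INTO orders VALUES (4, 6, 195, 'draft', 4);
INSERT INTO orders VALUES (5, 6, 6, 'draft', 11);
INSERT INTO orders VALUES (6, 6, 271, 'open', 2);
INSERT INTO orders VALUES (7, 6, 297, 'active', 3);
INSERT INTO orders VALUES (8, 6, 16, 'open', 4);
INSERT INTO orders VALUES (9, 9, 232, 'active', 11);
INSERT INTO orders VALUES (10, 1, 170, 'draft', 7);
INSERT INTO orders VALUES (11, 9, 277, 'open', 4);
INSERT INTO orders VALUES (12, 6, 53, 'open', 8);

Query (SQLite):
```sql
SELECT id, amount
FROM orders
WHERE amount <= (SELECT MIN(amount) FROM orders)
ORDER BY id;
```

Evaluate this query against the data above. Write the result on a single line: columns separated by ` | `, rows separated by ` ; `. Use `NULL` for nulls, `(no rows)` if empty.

Scalar subquery: MIN(amount) over all orders rows = 6.
Keep rows where amount <= that value.

5 | 6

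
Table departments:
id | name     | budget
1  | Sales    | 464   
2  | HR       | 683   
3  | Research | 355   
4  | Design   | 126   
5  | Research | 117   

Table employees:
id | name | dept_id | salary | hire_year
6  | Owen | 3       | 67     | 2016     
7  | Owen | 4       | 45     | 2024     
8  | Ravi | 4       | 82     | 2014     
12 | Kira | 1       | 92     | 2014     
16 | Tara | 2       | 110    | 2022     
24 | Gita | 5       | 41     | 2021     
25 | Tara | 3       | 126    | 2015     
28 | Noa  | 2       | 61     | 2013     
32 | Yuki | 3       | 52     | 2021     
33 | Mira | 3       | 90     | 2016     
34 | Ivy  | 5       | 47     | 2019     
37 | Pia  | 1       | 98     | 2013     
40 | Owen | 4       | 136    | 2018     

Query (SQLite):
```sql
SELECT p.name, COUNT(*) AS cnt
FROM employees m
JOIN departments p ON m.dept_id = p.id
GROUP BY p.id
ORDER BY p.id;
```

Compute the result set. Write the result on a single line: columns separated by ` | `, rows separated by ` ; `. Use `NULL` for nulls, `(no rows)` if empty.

Sales | 2 ; HR | 2 ; Research | 4 ; Design | 3 ; Research | 2

Join each employees row to its departments via dept_id.
Group joined rows by departments.id; compute COUNT(*) per group.
  1: ids {12, 37} → COUNT(*)=2
  2: ids {16, 28} → COUNT(*)=2
  3: ids {6, 25, 32, 33} → COUNT(*)=4
  4: ids {7, 8, 40} → COUNT(*)=3
  5: ids {24, 34} → COUNT(*)=2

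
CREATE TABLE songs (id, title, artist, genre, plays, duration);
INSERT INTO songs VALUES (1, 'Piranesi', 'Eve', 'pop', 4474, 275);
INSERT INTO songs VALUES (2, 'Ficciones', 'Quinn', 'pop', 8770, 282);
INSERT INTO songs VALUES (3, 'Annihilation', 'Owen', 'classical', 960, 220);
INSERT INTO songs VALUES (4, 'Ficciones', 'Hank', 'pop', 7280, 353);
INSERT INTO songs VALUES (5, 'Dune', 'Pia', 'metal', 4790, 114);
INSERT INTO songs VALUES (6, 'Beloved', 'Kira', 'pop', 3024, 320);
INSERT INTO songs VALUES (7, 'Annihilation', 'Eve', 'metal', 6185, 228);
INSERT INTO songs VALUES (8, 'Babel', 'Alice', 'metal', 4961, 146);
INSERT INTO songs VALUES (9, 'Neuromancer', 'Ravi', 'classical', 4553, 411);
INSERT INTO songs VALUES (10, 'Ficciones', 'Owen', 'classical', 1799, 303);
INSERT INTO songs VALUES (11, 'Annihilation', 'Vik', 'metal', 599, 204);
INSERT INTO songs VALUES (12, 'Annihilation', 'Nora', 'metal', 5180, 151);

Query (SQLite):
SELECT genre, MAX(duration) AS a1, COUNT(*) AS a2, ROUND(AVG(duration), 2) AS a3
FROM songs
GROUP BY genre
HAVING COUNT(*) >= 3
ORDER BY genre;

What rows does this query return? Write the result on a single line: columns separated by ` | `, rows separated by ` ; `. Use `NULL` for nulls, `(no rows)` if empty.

classical | 411 | 3 | 311.33 ; metal | 228 | 5 | 168.6 ; pop | 353 | 4 | 307.5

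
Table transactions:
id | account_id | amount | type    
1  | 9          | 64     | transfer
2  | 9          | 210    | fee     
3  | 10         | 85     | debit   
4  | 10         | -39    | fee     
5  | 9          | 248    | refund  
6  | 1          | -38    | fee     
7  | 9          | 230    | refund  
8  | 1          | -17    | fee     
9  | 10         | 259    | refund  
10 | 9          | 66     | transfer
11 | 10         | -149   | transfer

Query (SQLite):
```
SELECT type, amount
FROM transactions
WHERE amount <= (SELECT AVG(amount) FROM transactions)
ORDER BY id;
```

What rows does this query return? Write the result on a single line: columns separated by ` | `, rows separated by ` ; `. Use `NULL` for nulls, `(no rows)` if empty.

transfer | 64 ; fee | -39 ; fee | -38 ; fee | -17 ; transfer | 66 ; transfer | -149

Scalar subquery: AVG(amount) over all transactions rows = 83.545455 (≈; comparison uses full precision).
Keep rows where amount <= that value.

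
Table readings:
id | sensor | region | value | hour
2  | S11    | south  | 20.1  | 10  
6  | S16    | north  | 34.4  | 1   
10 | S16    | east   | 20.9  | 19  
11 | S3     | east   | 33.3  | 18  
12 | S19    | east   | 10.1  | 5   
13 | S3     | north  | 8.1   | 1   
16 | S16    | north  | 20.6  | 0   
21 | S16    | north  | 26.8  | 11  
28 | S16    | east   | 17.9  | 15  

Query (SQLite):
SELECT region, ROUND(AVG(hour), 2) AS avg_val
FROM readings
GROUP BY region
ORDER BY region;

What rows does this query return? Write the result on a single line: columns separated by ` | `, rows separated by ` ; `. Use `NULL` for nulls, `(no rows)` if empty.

east | 14.25 ; north | 3.25 ; south | 10

Partition readings by region; compute ROUND(AVG(hour), 2) within each group.
  east: ids {10, 11, 12, 28} → ROUND(AVG(hour), 2)=14.25
  north: ids {6, 13, 16, 21} → ROUND(AVG(hour), 2)=3.25
  south: ids {2} → ROUND(AVG(hour), 2)=10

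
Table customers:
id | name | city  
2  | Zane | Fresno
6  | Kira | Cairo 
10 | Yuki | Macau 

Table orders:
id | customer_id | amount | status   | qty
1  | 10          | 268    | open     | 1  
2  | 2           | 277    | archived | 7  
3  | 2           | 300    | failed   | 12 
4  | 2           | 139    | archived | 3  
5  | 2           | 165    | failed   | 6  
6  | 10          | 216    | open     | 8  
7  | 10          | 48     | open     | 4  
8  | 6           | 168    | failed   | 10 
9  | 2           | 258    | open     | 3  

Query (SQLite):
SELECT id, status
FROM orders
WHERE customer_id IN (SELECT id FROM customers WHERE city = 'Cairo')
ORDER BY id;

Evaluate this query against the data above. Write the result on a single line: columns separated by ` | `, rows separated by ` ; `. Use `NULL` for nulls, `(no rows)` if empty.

8 | failed

Inner query: customers.id where city = 'Cairo'.
Outer: keep orders rows whose customer_id is in that set.
Inner query → {6}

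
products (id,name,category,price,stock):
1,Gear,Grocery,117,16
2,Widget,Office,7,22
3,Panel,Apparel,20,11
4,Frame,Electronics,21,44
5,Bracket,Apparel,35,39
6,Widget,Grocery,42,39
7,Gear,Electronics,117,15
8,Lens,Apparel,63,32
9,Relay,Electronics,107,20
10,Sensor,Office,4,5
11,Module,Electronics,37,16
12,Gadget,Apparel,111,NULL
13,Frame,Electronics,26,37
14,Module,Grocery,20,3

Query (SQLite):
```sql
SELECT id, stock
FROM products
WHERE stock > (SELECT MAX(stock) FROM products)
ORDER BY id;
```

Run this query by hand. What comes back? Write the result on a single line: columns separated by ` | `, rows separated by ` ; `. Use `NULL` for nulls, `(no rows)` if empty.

Scalar subquery: MAX(stock) over all products rows = 44.
Keep rows where stock > that value.

(no rows)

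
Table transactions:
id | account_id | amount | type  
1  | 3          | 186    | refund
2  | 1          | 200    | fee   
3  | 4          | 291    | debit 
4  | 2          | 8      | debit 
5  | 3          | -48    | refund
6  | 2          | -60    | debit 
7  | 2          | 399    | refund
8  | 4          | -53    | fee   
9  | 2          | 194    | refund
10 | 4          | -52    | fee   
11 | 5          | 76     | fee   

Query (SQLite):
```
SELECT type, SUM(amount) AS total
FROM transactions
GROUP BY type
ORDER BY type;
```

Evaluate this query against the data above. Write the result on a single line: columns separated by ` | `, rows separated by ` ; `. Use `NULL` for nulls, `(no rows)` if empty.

Partition transactions by type; compute SUM(amount) within each group.
  debit: ids {3, 4, 6} → SUM(amount)=239
  fee: ids {2, 8, 10, 11} → SUM(amount)=171
  refund: ids {1, 5, 7, 9} → SUM(amount)=731

debit | 239 ; fee | 171 ; refund | 731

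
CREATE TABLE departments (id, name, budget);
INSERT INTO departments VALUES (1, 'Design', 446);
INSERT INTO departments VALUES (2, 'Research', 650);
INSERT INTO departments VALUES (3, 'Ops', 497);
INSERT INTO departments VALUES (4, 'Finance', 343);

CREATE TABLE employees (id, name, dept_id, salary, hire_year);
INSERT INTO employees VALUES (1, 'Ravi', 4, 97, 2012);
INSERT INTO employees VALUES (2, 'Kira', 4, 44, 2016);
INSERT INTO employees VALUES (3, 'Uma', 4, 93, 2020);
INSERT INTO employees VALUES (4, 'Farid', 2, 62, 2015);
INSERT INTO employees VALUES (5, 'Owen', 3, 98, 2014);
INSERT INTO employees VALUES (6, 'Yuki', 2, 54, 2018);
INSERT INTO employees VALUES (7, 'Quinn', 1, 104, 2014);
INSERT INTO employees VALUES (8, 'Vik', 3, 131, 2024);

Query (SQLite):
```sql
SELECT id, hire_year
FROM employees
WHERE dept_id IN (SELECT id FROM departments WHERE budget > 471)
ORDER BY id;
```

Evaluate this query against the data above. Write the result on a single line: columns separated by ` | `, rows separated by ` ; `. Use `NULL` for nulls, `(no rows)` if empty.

4 | 2015 ; 5 | 2014 ; 6 | 2018 ; 8 | 2024

Inner query: departments.id where budget > 471.
Outer: keep employees rows whose dept_id is in that set.
Inner query → {2, 3}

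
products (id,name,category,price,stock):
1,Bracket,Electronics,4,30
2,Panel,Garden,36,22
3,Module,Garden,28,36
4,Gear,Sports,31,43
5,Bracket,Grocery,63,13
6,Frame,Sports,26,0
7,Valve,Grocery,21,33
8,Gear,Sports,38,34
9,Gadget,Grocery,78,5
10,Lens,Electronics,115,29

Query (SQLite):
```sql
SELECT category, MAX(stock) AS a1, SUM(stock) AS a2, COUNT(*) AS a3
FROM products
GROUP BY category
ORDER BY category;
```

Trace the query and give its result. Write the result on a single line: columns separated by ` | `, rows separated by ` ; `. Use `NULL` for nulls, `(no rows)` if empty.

Electronics | 30 | 59 | 2 ; Garden | 36 | 58 | 2 ; Grocery | 33 | 51 | 3 ; Sports | 43 | 77 | 3

Group products by category.
Per group compute: MAX(stock), SUM(stock), COUNT(*).
  Electronics: ids {1, 10} → MAX(stock)=30, SUM(stock)=59, COUNT(*)=2
  Garden: ids {2, 3} → MAX(stock)=36, SUM(stock)=58, COUNT(*)=2
  Grocery: ids {5, 7, 9} → MAX(stock)=33, SUM(stock)=51, COUNT(*)=3
  Sports: ids {4, 6, 8} → MAX(stock)=43, SUM(stock)=77, COUNT(*)=3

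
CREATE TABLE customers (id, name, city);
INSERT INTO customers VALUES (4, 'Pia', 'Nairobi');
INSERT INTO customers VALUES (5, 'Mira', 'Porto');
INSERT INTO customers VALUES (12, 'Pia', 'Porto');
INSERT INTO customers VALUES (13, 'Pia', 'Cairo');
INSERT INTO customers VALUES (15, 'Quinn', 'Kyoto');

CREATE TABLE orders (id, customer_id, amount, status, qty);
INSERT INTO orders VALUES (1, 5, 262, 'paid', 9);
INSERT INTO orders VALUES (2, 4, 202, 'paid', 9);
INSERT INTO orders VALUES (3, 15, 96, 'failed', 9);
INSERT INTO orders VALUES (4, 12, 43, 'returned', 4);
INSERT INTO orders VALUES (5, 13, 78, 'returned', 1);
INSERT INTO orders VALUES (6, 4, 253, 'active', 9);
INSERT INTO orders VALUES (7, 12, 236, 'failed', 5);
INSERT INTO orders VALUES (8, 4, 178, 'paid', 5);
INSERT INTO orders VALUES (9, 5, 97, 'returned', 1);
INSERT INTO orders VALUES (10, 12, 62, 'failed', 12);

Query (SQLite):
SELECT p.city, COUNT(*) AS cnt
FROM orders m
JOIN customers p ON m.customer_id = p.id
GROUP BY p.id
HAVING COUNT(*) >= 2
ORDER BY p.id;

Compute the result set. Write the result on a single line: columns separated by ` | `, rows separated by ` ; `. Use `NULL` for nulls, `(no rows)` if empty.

Nairobi | 3 ; Porto | 2 ; Porto | 3

Join each orders row to its customers via customer_id.
Group joined rows by customers.id; compute COUNT(*) per group.
HAVING: keep groups with count ≥ 2.
  4: ids {2, 6, 8} → COUNT(*)=3
  5: ids {1, 9} → COUNT(*)=2
  12: ids {4, 7, 10} → COUNT(*)=3
  13: ids {5} → COUNT(*)=1
  15: ids {3} → COUNT(*)=1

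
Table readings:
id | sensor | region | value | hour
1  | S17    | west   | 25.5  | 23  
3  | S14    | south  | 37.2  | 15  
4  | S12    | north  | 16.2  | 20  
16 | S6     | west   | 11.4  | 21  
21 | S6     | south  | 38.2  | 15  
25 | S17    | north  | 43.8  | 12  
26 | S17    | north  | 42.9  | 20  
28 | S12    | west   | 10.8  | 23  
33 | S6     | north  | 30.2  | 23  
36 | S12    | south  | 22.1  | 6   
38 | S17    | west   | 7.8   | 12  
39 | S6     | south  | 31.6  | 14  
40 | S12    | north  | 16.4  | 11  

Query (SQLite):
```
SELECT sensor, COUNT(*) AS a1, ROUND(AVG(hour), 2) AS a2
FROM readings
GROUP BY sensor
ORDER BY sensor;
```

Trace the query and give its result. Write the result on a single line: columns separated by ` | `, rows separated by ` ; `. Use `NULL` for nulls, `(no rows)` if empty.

Group readings by sensor.
Per group compute: COUNT(*), ROUND(AVG(hour), 2).
  S12: ids {4, 28, 36, 40} → COUNT(*)=4, ROUND(AVG(hour), 2)=15
  S14: ids {3} → COUNT(*)=1, ROUND(AVG(hour), 2)=15
  S17: ids {1, 25, 26, 38} → COUNT(*)=4, ROUND(AVG(hour), 2)=16.75
  S6: ids {16, 21, 33, 39} → COUNT(*)=4, ROUND(AVG(hour), 2)=18.25

S12 | 4 | 15 ; S14 | 1 | 15 ; S17 | 4 | 16.75 ; S6 | 4 | 18.25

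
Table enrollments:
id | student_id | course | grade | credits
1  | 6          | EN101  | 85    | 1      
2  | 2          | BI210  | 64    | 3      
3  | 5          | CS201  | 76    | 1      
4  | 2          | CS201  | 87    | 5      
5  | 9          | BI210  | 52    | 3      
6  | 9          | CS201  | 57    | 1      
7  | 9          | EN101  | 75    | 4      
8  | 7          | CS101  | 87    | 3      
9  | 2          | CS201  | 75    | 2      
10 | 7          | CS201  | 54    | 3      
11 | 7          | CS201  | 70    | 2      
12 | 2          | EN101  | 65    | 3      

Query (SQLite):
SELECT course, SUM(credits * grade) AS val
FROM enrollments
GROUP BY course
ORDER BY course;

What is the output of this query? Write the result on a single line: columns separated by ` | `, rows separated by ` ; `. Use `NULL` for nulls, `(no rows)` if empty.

For each row compute credits * grade.
Group by course; take SUM of the expression per group.
  BI210: ids {2, 5} → SUM(credits * grade)=348
  CS101: ids {8} → SUM(credits * grade)=261
  CS201: ids {3, 4, 6, 9, 10, 11} → SUM(credits * grade)=1020
  EN101: ids {1, 7, 12} → SUM(credits * grade)=580

BI210 | 348 ; CS101 | 261 ; CS201 | 1020 ; EN101 | 580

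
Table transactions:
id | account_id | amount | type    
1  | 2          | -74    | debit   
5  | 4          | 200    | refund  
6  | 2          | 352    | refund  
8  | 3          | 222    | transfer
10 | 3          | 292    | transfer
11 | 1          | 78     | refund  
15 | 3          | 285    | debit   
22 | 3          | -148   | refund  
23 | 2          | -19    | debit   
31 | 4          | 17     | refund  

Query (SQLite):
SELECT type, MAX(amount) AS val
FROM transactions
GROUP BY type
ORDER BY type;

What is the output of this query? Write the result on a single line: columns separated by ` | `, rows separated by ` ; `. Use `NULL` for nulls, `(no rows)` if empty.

Partition transactions by type; compute MAX(amount) within each group.
  debit: ids {1, 15, 23} → MAX(amount)=285
  refund: ids {5, 6, 11, 22, 31} → MAX(amount)=352
  transfer: ids {8, 10} → MAX(amount)=292

debit | 285 ; refund | 352 ; transfer | 292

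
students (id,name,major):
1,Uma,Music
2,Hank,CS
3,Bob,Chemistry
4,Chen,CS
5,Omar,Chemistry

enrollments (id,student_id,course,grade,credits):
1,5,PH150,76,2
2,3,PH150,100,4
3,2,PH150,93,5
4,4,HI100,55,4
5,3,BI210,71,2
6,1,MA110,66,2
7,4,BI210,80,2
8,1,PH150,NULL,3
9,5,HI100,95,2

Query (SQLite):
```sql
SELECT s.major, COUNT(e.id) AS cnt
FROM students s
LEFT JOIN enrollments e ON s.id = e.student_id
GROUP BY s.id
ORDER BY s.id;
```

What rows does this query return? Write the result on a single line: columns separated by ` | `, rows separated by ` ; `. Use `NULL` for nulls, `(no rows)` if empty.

Music | 2 ; CS | 1 ; Chemistry | 2 ; CS | 2 ; Chemistry | 2

LEFT JOIN keeps every students row; unmatched ones get NULL for enrollments columns.
Group by students.id and compute COUNT(e.id). COUNT(col) of an all-NULL group is 0.
  1: ids {6, 8} → COUNT(e.id)=2
  2: ids {3} → COUNT(e.id)=1
  3: ids {2, 5} → COUNT(e.id)=2
  4: ids {4, 7} → COUNT(e.id)=2
  5: ids {1, 9} → COUNT(e.id)=2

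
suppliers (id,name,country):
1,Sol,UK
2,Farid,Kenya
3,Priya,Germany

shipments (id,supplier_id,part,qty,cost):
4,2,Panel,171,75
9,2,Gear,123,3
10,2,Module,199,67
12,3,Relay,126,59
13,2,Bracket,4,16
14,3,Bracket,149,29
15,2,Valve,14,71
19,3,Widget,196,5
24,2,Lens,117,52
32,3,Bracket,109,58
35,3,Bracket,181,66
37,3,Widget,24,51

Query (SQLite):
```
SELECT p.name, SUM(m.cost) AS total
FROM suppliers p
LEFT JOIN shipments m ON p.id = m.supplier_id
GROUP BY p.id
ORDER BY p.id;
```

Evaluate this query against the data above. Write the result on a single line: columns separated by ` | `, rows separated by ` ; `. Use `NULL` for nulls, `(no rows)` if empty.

LEFT JOIN keeps every suppliers row; unmatched ones get NULL for shipments columns.
Group by suppliers.id and compute SUM(m.cost). SUM over an all-NULL group is NULL.
  1: ids {—} → SUM(m.cost)=NULL
  2: ids {4, 9, 10, 13, 15, 24} → SUM(m.cost)=284
  3: ids {12, 14, 19, 32, 35, 37} → SUM(m.cost)=268

Sol | NULL ; Farid | 284 ; Priya | 268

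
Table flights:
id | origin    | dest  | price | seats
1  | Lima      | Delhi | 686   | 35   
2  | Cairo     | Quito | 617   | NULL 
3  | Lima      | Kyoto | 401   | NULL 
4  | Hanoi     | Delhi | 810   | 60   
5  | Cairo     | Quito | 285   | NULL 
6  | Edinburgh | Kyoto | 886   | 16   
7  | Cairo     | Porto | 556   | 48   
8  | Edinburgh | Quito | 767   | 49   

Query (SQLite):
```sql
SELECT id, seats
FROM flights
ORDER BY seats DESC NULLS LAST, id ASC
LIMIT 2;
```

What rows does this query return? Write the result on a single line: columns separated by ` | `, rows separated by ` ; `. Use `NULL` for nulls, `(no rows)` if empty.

Sort by seats desc, tiebreak id asc: (60, id=4), (49, id=8), (48, id=7), (35, id=1), (16, id=6) …. Take first 2.
NULLS LAST: NULL seats rows go after all non-NULL rows (among themselves ordered by id asc).

4 | 60 ; 8 | 49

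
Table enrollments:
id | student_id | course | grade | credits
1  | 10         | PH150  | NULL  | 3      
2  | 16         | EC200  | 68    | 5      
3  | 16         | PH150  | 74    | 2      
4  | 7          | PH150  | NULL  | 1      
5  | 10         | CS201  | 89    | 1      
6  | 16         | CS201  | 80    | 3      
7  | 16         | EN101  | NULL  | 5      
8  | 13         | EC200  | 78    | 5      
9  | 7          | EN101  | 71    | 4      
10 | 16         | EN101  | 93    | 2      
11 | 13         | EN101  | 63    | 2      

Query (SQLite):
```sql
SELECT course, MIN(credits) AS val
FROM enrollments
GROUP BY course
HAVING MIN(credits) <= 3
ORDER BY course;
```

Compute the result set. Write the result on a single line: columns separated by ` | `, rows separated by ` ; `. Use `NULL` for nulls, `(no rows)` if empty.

Partition enrollments by course; compute MIN(credits) within each group.
HAVING: keep groups where MIN(credits) <= 3.
  CS201: ids {5, 6} → MIN(credits)=1
  EC200: ids {2, 8} → MIN(credits)=5
  EN101: ids {7, 9, 10, 11} → MIN(credits)=2
  PH150: ids {1, 3, 4} → MIN(credits)=1

CS201 | 1 ; EN101 | 2 ; PH150 | 1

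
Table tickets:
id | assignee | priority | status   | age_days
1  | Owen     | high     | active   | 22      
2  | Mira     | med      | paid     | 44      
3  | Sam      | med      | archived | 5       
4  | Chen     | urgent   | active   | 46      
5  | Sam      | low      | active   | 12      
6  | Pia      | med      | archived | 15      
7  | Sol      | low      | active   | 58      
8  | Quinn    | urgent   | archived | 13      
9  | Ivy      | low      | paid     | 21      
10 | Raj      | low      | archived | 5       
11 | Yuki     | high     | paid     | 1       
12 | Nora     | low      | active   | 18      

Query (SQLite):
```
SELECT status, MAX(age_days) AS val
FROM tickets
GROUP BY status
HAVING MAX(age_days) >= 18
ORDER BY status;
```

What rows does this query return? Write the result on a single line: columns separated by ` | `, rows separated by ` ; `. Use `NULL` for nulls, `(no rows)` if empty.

Partition tickets by status; compute MAX(age_days) within each group.
HAVING: keep groups where MAX(age_days) >= 18.
  active: ids {1, 4, 5, 7, 12} → MAX(age_days)=58
  archived: ids {3, 6, 8, 10} → MAX(age_days)=15
  paid: ids {2, 9, 11} → MAX(age_days)=44

active | 58 ; paid | 44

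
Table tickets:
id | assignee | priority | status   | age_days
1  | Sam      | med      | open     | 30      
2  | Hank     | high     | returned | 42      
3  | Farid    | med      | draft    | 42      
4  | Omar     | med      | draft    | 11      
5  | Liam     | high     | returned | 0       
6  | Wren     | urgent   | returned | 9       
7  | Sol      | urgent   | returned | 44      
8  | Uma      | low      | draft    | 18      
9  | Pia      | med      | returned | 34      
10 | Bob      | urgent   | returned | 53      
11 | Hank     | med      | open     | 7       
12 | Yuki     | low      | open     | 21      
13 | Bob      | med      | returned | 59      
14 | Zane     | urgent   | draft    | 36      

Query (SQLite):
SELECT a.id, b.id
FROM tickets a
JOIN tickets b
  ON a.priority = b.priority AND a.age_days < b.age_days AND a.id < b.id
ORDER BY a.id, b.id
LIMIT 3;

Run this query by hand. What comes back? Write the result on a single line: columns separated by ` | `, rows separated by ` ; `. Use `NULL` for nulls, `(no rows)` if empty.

1 | 3 ; 1 | 9 ; 1 | 13

Pairs (a,b) with same priority, a.age_days < b.age_days, a.id < b.id.
priority groups: high:{2,5} low:{8,12} med:{1,3,4,9,11,13} urgent:{6,7,10,14}
Ordered by (a.id, b.id); first 3.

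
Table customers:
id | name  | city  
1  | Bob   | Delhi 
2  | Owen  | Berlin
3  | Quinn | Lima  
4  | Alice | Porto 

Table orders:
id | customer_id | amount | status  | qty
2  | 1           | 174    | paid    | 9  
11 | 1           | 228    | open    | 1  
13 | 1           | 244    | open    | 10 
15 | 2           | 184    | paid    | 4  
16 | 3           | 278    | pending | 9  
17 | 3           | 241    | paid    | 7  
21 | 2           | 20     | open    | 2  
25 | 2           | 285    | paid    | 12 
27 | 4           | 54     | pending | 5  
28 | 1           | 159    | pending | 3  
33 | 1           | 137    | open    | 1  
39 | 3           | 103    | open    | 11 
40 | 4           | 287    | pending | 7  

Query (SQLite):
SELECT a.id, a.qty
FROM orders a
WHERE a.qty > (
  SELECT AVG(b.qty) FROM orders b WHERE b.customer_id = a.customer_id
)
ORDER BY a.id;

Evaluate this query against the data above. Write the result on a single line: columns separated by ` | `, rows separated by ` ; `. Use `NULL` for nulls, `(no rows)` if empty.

2 | 9 ; 13 | 10 ; 25 | 12 ; 39 | 11 ; 40 | 7

For each orders row a, compute AVG(qty) over rows sharing a.customer_id.
Keep row a if a.qty > that per-group AVG.
  customer_id=1: AVG(qty) = 4.8
  customer_id=2: AVG(qty) = 6.0
  customer_id=3: AVG(qty) = 9.0
  customer_id=4: AVG(qty) = 6.0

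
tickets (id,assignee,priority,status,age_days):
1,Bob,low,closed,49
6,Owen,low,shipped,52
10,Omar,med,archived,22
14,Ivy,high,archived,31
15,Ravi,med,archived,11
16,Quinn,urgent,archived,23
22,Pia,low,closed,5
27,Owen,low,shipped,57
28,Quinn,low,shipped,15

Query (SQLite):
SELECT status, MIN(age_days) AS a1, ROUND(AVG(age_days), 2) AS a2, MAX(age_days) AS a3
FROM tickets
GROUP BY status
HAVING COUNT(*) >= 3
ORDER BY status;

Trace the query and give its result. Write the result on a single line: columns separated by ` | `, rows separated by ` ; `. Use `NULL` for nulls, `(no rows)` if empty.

archived | 11 | 21.75 | 31 ; shipped | 15 | 41.33 | 57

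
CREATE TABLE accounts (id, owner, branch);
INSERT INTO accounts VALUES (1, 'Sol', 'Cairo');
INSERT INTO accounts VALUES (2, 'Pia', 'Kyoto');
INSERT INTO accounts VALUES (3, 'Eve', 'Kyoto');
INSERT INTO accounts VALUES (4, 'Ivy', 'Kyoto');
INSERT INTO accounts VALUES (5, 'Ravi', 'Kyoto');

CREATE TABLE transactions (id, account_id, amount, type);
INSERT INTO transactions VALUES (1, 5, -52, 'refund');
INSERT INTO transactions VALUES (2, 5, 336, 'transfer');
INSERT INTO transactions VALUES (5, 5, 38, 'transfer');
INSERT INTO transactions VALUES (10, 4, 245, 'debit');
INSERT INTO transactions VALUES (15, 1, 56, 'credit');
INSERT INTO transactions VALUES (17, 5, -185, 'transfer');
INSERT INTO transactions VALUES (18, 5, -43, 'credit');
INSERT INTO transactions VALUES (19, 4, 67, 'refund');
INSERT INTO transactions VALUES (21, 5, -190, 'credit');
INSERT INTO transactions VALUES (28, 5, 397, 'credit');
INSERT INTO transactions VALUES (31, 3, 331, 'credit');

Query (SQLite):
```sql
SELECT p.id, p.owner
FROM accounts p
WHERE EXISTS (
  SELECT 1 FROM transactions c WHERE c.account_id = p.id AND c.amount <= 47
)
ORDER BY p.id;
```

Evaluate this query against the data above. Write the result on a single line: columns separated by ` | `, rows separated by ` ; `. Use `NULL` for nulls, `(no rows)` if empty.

5 | Ravi

For each accounts row, check whether any transactions with matching account_id has amount <= 47.
Keep rows where that is true.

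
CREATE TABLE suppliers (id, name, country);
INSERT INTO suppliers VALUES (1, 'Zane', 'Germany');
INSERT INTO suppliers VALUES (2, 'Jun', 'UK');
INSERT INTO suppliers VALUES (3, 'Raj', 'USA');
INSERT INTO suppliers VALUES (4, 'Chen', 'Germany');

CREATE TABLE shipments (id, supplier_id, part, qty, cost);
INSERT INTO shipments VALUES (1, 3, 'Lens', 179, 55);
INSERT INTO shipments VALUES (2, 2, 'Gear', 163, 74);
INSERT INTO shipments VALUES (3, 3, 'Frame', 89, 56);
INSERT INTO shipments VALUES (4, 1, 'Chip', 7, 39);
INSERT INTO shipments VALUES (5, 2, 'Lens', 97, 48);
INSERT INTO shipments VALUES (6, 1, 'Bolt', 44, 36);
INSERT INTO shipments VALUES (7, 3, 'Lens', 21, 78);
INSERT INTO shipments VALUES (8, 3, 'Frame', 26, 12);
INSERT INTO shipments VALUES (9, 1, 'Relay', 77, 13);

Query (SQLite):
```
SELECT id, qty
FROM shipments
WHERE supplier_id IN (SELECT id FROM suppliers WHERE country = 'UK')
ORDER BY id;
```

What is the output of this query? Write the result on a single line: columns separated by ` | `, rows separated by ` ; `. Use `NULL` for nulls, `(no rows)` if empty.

Inner query: suppliers.id where country = 'UK'.
Outer: keep shipments rows whose supplier_id is in that set.
Inner query → {2}

2 | 163 ; 5 | 97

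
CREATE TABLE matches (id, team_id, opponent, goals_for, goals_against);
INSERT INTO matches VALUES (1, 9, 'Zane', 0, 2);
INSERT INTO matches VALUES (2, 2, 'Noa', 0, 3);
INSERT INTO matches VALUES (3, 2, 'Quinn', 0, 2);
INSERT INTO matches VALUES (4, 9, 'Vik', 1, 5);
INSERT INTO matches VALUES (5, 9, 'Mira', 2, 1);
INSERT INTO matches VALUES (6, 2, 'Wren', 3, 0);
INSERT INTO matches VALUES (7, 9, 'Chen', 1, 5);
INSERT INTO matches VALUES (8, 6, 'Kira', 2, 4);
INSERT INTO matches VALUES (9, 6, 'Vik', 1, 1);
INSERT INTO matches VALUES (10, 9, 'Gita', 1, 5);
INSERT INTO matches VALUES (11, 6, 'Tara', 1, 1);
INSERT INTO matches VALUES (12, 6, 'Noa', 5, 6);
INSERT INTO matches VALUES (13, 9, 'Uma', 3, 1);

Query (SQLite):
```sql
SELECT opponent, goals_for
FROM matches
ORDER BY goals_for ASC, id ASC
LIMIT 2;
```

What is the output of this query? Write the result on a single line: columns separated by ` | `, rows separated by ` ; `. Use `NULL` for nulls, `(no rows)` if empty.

Zane | 0 ; Noa | 0

Sort by goals_for asc, tiebreak id asc: (0, id=1), (0, id=2), (0, id=3), (1, id=4), (1, id=7) …. Take first 2.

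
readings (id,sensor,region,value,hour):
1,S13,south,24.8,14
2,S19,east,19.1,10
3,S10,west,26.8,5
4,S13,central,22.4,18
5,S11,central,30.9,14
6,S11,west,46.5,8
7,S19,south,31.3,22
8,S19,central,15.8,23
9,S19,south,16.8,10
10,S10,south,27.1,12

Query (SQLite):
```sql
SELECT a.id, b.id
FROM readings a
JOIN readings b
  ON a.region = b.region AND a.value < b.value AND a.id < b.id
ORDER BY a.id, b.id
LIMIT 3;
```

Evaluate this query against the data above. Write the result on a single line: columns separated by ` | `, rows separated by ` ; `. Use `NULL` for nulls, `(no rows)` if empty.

1 | 7 ; 1 | 10 ; 3 | 6

Pairs (a,b) with same region, a.value < b.value, a.id < b.id.
region groups: central:{4,5,8} east:{2} south:{1,7,9,10} west:{3,6}
Ordered by (a.id, b.id); first 3.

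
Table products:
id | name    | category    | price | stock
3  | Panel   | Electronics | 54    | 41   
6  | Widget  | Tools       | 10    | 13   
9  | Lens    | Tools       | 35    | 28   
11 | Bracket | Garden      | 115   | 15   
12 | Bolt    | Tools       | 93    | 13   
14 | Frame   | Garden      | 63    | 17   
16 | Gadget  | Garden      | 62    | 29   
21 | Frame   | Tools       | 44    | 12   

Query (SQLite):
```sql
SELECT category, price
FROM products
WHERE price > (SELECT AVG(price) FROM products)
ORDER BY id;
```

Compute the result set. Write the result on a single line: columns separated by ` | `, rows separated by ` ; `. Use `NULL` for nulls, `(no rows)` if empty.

Garden | 115 ; Tools | 93 ; Garden | 63 ; Garden | 62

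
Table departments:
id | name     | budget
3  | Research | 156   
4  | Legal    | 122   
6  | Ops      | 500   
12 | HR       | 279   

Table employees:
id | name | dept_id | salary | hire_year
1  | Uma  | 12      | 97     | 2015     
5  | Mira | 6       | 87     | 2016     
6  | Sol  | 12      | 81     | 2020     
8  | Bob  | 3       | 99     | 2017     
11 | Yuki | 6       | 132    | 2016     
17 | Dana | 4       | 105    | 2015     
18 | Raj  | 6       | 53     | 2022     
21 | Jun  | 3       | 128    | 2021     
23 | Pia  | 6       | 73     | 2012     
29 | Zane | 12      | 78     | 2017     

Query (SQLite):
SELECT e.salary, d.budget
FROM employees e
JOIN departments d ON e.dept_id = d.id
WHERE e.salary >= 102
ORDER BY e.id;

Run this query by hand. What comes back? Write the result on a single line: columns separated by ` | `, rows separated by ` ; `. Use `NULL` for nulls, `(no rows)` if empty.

Each employees row matches the departments row where dept_id = departments.id.
Then keep rows with e.salary >= 102.

132 | 500 ; 105 | 122 ; 128 | 156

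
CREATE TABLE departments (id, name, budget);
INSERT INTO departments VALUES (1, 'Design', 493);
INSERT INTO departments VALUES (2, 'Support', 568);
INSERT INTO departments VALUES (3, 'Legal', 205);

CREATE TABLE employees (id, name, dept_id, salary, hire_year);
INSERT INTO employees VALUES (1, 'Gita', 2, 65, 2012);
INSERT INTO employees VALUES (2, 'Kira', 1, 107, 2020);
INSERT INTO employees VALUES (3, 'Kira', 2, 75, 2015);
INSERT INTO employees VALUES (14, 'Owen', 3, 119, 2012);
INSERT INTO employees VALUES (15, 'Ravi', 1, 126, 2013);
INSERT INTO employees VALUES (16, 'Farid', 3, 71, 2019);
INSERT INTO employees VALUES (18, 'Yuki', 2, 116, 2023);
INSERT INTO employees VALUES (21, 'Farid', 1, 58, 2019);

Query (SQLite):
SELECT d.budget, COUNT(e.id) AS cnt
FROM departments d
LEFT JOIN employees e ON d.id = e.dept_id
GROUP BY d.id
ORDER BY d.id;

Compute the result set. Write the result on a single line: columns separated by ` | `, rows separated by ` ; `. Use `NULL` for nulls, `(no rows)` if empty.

493 | 3 ; 568 | 3 ; 205 | 2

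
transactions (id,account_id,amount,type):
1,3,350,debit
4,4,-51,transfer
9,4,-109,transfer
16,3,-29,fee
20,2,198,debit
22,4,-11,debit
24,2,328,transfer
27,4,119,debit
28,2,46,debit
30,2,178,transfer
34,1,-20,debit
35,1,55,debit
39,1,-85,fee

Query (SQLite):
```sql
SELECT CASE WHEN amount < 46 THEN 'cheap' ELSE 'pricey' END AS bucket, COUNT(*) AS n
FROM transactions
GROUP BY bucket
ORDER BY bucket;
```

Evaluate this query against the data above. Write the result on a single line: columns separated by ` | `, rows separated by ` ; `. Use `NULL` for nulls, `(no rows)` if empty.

Bucket rows by amount < 46 → 'cheap' else 'pricey'; count each bucket.

cheap | 6 ; pricey | 7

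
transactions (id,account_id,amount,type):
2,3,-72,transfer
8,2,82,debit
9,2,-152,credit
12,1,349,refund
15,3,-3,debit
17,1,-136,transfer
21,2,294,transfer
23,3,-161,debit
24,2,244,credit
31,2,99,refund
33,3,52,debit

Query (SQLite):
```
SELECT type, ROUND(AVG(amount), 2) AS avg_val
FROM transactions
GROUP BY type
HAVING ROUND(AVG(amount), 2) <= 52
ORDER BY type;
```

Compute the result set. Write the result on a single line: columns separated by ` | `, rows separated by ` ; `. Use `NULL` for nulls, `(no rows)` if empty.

credit | 46 ; debit | -7.5 ; transfer | 28.67

Partition transactions by type; compute ROUND(AVG(amount), 2) within each group.
HAVING: keep groups where ROUND(AVG(amount), 2) <= 52.
  credit: ids {9, 24} → ROUND(AVG(amount), 2)=46
  debit: ids {8, 15, 23, 33} → ROUND(AVG(amount), 2)=-7.5
  refund: ids {12, 31} → ROUND(AVG(amount), 2)=224
  transfer: ids {2, 17, 21} → ROUND(AVG(amount), 2)=28.67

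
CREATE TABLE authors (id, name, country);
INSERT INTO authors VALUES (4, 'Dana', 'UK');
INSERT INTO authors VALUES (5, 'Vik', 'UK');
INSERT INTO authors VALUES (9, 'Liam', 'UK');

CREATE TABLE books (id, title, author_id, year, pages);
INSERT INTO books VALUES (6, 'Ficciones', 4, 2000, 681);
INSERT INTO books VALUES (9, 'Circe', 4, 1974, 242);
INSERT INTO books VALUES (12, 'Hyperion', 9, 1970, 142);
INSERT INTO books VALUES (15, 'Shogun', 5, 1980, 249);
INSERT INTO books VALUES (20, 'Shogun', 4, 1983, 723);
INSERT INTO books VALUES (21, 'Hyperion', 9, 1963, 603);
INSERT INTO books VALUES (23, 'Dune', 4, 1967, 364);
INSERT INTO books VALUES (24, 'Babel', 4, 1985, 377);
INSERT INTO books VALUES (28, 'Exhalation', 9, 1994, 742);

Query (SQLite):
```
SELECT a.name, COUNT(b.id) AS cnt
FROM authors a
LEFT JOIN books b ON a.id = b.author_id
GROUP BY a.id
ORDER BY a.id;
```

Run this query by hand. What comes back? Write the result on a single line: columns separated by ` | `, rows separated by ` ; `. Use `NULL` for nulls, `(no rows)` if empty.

Dana | 5 ; Vik | 1 ; Liam | 3

LEFT JOIN keeps every authors row; unmatched ones get NULL for books columns.
Group by authors.id and compute COUNT(b.id). COUNT(col) of an all-NULL group is 0.
  4: ids {6, 9, 20, 23, 24} → COUNT(b.id)=5
  5: ids {15} → COUNT(b.id)=1
  9: ids {12, 21, 28} → COUNT(b.id)=3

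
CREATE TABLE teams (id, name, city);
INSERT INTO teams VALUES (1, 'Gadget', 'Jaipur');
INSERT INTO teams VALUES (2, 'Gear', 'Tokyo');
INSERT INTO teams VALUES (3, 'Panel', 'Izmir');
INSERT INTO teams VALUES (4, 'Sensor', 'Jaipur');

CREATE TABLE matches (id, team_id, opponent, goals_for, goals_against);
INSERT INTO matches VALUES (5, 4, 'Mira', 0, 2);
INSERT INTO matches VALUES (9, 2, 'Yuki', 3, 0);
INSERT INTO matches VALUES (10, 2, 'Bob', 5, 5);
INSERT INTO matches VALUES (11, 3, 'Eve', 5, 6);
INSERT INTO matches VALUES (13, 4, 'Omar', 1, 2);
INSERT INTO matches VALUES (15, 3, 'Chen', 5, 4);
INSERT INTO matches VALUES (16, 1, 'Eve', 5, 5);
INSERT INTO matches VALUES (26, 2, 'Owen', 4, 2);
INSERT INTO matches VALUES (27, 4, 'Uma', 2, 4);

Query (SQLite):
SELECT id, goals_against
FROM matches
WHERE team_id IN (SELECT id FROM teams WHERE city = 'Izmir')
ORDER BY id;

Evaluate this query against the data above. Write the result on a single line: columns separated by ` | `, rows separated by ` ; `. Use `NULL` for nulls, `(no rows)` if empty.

Inner query: teams.id where city = 'Izmir'.
Outer: keep matches rows whose team_id is in that set.
Inner query → {3}

11 | 6 ; 15 | 4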